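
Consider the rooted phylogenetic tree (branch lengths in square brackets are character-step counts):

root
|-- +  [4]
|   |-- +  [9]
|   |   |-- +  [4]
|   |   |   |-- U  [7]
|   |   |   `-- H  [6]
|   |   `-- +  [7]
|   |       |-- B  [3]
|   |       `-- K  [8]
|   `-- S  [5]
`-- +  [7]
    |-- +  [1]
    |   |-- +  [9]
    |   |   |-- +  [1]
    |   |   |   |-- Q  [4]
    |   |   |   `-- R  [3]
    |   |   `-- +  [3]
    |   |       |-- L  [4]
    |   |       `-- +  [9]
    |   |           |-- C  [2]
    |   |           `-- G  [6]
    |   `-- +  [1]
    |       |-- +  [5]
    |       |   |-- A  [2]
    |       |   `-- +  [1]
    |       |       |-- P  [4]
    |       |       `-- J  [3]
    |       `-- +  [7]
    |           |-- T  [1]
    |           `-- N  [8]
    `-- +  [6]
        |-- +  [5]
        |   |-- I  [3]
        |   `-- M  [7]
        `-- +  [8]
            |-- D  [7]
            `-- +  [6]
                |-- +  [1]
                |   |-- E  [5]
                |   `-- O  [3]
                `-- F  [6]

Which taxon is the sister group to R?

R attaches to the tree at the node subtending (Q,R).
The other lineage descending from that same node — the sister group — is the single tip Q.

Q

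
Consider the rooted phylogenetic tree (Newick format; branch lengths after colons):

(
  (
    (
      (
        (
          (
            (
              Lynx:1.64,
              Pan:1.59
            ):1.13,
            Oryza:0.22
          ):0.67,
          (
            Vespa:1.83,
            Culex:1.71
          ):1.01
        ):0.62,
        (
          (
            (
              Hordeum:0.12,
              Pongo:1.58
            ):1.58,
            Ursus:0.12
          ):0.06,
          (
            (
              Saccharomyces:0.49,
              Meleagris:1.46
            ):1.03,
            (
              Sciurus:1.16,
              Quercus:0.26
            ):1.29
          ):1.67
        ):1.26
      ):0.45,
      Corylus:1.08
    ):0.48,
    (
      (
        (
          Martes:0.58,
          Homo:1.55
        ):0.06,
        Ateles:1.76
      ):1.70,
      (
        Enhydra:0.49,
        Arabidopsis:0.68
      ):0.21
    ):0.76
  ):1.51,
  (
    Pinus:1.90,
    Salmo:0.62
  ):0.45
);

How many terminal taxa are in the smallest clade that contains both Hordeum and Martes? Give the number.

18

The MRCA of Hordeum and Martes is the node subtending ((((((Lynx,Pan),Oryza),(Vespa,Culex)),(((Hordeum,Pongo),Ursus),((Saccharomyces,Meleagris),(Sciurus,Quercus)))),Corylus),(((Martes,Homo),Ateles),(Enhydra,Arabidopsis))).
That clade contains 18 terminal taxa: Arabidopsis, Ateles, Corylus, Culex, Enhydra, Homo, Hordeum, Lynx, Martes, Meleagris, Oryza, Pan, Pongo, Quercus, Saccharomyces, Sciurus, Ursus, Vespa.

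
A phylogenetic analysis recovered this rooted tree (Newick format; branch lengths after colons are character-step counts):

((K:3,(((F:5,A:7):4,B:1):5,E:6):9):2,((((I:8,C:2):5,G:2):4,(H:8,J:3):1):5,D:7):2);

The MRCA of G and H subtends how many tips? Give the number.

5

The MRCA of G and H is the node subtending (((I,C),G),(H,J)).
That clade contains 5 terminal taxa: C, G, H, I, J.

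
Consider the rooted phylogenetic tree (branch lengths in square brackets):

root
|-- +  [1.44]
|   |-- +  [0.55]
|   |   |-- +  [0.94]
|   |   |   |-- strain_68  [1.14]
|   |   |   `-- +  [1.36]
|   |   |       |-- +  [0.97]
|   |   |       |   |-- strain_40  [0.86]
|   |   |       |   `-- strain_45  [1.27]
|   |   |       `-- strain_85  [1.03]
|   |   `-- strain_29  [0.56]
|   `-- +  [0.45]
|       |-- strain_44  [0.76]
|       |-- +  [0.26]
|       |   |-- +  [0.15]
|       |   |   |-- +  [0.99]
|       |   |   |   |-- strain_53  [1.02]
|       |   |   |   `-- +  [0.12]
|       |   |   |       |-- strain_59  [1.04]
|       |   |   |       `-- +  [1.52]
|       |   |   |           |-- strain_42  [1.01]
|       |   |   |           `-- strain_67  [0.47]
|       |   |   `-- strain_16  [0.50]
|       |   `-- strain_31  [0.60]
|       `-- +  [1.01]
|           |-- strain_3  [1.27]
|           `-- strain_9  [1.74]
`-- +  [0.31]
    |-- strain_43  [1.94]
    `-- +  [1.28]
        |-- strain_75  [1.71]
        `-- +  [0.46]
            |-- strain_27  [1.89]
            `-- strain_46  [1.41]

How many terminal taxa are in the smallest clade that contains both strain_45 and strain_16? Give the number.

14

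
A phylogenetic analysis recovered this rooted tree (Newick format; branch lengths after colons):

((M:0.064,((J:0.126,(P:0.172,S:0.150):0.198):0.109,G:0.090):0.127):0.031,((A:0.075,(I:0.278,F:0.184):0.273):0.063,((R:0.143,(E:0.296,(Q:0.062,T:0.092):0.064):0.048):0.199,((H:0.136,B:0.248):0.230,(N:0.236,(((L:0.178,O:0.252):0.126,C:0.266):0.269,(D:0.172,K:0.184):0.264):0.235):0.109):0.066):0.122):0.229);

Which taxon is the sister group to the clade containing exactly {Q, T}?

E

The clade containing exactly {Q, T} attaches to the tree at the node subtending (E,(Q,T)).
The other lineage descending from that same node — the sister group — is the single tip E.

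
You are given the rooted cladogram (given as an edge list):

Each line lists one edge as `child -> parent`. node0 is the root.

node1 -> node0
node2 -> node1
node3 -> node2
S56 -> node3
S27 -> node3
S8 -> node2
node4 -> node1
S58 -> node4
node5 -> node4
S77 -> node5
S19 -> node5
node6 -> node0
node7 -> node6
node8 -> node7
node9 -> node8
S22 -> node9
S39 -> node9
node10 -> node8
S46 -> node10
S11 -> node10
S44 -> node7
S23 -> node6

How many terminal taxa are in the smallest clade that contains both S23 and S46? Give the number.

The MRCA of S23 and S46 is the node subtending ((((S22,S39),(S46,S11)),S44),S23).
That clade contains 6 terminal taxa: S11, S22, S23, S39, S44, S46.

6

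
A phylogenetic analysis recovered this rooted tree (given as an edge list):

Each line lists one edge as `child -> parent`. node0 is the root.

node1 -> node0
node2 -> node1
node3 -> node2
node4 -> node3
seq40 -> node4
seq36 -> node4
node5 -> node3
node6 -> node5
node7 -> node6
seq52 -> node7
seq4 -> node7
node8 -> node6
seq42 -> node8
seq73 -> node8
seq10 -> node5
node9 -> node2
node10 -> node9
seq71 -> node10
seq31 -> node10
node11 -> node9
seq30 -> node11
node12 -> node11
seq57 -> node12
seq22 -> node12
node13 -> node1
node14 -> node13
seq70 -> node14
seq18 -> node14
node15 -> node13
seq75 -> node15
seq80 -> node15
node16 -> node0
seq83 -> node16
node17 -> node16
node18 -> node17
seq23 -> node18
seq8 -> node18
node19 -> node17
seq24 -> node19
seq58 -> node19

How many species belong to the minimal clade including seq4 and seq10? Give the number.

5

The MRCA of seq4 and seq10 is the node subtending (((seq52,seq4),(seq42,seq73)),seq10).
That clade contains 5 terminal taxa: seq10, seq4, seq42, seq52, seq73.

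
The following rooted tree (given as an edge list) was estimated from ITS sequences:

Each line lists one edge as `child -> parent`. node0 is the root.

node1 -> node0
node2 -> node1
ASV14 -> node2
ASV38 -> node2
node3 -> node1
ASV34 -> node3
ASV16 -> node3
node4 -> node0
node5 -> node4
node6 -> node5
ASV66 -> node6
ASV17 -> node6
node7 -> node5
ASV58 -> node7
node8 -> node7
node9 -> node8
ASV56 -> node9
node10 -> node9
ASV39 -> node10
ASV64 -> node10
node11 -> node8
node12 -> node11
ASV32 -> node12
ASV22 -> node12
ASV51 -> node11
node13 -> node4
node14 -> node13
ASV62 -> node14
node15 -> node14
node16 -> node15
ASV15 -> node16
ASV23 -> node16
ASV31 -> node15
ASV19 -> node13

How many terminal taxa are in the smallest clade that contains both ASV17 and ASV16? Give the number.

18

The MRCA of ASV17 and ASV16 is the root, so the clade is the entire tree.
That clade contains 18 terminal taxa: ASV14, ASV15, ASV16, ASV17, ASV19, ASV22, ASV23, ASV31, ASV32, ASV34, ASV38, ASV39, ASV51, ASV56, ASV58, ASV62, ASV64, ASV66.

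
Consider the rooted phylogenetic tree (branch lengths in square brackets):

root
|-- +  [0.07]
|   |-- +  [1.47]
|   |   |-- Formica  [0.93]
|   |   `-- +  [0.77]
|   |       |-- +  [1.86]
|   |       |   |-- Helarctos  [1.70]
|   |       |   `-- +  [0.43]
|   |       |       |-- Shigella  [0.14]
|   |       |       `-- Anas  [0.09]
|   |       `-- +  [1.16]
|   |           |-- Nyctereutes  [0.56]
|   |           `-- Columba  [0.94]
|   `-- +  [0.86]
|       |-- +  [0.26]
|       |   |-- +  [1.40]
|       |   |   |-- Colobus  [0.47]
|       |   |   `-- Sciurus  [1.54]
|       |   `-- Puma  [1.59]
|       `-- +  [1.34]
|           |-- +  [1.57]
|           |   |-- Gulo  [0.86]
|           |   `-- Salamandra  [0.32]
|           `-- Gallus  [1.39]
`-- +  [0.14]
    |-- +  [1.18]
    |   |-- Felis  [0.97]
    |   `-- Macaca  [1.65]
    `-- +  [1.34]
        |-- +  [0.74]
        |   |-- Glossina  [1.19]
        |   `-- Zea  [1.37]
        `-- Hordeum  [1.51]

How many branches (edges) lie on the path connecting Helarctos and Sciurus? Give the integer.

8

The MRCA of Helarctos and Sciurus is the node subtending ((Formica,((Helarctos,(Shigella,Anas)),(Nyctereutes,Columba))),(((Colobus,Sciurus),Puma),((Gulo,Salamandra),Gallus))).
From Helarctos up to that node: 4 branches. From Sciurus up to the same node: 4 branches. Total: 4 + 4 = 8.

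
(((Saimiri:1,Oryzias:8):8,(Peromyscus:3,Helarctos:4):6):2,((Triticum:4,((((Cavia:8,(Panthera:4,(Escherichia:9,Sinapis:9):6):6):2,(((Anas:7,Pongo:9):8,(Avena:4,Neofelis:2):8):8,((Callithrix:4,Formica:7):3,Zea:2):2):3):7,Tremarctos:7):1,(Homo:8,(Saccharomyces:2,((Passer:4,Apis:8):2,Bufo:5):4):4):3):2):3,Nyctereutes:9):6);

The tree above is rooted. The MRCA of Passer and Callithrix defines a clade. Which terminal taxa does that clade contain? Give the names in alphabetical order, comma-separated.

Anas, Apis, Avena, Bufo, Callithrix, Cavia, Escherichia, Formica, Homo, Neofelis, Panthera, Passer, Pongo, Saccharomyces, Sinapis, Tremarctos, Zea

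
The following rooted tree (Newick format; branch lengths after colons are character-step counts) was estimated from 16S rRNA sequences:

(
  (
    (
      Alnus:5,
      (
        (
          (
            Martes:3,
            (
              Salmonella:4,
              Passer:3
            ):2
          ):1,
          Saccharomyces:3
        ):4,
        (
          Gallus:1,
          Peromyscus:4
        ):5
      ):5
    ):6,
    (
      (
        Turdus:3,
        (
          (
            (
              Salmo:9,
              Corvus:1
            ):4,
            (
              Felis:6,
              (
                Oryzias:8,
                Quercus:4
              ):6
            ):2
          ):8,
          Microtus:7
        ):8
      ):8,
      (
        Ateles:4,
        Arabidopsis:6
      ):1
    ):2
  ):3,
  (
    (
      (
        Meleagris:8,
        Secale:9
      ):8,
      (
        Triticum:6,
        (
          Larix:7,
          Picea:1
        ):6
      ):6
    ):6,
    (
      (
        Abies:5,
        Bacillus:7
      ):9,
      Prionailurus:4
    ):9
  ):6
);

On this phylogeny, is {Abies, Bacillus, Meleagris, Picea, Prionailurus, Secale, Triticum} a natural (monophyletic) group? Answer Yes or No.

No

The MRCA of the listed taxa subtends (((Meleagris,Secale),(Triticum,(Larix,Picea))),((Abies,Bacillus),Prionailurus)).
That clade also contains Larix, which is not in the proposed group, so the group is not monophyletic.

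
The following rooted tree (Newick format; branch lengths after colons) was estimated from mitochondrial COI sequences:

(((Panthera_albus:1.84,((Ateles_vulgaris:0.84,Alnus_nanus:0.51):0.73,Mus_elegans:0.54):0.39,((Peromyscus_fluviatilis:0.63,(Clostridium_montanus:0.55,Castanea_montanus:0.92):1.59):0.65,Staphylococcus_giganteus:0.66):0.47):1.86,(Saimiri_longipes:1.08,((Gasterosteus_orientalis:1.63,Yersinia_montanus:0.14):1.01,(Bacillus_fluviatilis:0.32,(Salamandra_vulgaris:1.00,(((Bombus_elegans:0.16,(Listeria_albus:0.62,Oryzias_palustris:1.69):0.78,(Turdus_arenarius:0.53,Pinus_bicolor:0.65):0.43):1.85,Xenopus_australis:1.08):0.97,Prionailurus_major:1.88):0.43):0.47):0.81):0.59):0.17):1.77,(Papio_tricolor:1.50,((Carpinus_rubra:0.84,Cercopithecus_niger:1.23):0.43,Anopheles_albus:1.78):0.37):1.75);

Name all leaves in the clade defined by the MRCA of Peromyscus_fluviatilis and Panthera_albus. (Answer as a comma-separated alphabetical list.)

Tracing Peromyscus_fluviatilis: it sits inside (Peromyscus_fluviatilis,(Clostridium_montanus,Castanea_montanus)).
Tracing Panthera_albus: it sits inside (Panthera_albus,((Ateles_vulgaris,Alnus_nanus),Mus_elegans),((Peromyscus_fluviatilis,(Clostridium_montanus,Castanea_montanus)),Staphylococcus_giganteus)).
The smallest clade enclosing both is (Panthera_albus,((Ateles_vulgaris,Alnus_nanus),Mus_elegans),((Peromyscus_fluviatilis,(Clostridium_montanus,Castanea_montanus)),Staphylococcus_giganteus)); the answer is its 8 terminal taxa in alphabetical order.

Alnus_nanus, Ateles_vulgaris, Castanea_montanus, Clostridium_montanus, Mus_elegans, Panthera_albus, Peromyscus_fluviatilis, Staphylococcus_giganteus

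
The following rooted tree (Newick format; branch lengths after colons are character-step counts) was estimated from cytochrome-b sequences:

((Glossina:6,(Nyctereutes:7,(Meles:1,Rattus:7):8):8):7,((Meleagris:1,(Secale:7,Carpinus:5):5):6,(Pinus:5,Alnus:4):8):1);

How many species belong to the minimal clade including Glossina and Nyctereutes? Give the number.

The MRCA of Glossina and Nyctereutes is the node subtending (Glossina,(Nyctereutes,(Meles,Rattus))).
That clade contains 4 terminal taxa: Glossina, Meles, Nyctereutes, Rattus.

4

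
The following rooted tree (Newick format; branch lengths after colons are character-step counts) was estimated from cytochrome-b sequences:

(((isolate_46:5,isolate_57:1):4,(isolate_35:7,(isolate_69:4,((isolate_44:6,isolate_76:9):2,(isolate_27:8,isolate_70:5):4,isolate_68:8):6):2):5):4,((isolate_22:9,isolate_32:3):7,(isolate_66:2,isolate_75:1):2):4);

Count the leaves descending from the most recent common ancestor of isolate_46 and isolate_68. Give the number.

The MRCA of isolate_46 and isolate_68 is the node subtending ((isolate_46,isolate_57),(isolate_35,(isolate_69,((isolate_44,isolate_76),(isolate_27,isolate_70),isolate_68)))).
That clade contains 9 terminal taxa: isolate_27, isolate_35, isolate_44, isolate_46, isolate_57, isolate_68, isolate_69, isolate_70, isolate_76.

9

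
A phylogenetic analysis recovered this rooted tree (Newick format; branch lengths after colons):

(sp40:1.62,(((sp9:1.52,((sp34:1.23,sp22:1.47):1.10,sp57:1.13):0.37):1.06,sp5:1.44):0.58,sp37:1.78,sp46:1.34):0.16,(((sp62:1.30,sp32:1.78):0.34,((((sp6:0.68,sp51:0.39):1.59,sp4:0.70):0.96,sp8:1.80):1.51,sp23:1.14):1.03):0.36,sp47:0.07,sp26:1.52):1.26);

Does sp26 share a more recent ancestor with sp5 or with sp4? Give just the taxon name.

The MRCA of sp26 and sp4 subtends (((sp62,sp32),((((sp6,sp51),sp4),sp8),sp23)),sp47,sp26) (9 taxa).
The MRCA of sp26 and sp5 is the root, subtending the entire tree (17 taxa).
The first is nested inside the second, so sp26 shares a more recent common ancestor with sp4.

sp4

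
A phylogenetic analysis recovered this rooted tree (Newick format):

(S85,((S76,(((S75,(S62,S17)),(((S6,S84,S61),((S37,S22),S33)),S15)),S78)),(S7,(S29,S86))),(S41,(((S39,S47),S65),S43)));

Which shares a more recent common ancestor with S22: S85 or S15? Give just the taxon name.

S15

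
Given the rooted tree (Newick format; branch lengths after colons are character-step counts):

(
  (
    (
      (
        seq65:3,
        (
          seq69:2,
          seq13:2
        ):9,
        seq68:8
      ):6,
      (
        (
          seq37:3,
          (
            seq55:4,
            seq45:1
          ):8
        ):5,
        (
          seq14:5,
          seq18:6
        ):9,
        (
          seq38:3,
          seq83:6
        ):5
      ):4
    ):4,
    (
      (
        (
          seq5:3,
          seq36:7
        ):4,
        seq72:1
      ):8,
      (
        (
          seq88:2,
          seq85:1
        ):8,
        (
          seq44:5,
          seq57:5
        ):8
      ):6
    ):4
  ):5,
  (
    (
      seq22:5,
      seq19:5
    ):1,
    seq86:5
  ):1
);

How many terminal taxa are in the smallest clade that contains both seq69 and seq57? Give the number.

The MRCA of seq69 and seq57 is the node subtending (((seq65,(seq69,seq13),seq68),((seq37,(seq55,seq45)),(seq14,seq18),(seq38,seq83))),(((seq5,seq36),seq72),((seq88,seq85),(seq44,seq57)))).
That clade contains 18 terminal taxa: seq13, seq14, seq18, seq36, seq37, seq38, seq44, seq45, seq5, seq55, seq57, seq65, seq68, seq69, seq72, seq83, seq85, seq88.

18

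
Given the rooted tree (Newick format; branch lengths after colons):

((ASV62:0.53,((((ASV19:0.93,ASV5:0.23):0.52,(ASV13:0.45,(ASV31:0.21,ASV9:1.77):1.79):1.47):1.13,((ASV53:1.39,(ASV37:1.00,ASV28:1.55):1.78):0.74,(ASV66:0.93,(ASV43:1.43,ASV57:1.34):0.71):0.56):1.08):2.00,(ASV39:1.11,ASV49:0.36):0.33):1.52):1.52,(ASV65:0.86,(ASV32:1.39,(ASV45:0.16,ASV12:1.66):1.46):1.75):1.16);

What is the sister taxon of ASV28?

ASV28 attaches to the tree at the node subtending (ASV37,ASV28).
The other lineage descending from that same node — the sister group — is the single tip ASV37.

ASV37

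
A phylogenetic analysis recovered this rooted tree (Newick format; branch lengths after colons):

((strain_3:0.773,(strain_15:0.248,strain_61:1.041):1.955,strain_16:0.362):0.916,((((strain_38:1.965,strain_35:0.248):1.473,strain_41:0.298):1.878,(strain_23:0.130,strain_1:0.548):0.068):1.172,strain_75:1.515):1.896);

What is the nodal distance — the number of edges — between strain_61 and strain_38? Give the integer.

The MRCA of strain_61 and strain_38 is the root of the tree.
From strain_61 up to that node: 3 branches. From strain_38 up to the same node: 5 branches. Total: 3 + 5 = 8.

8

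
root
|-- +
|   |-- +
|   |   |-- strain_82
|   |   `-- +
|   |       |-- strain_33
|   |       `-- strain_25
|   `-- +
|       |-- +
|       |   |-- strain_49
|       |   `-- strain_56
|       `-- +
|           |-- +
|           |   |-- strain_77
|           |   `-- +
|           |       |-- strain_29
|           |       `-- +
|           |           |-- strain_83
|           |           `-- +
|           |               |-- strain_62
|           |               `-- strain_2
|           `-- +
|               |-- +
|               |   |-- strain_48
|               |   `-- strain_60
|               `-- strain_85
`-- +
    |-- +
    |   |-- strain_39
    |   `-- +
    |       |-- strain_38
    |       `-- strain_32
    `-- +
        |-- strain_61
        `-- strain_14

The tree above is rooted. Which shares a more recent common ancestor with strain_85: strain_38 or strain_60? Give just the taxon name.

strain_60

The MRCA of strain_85 and strain_60 subtends ((strain_48,strain_60),strain_85) (3 taxa).
The MRCA of strain_85 and strain_38 is the root, subtending the entire tree (18 taxa).
The first is nested inside the second, so strain_85 shares a more recent common ancestor with strain_60.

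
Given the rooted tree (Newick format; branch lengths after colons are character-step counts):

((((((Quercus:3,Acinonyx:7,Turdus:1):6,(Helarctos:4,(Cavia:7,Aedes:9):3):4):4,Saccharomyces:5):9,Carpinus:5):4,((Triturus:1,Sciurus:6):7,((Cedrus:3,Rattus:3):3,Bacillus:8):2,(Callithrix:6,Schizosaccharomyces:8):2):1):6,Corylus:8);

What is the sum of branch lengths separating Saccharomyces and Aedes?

25

The path runs Saccharomyces → … → MRCA → … → Aedes; the MRCA is the node subtending (((Quercus,Acinonyx,Turdus),(Helarctos,(Cavia,Aedes))),Saccharomyces).
Branch lengths along that path: 5 + 4 + 4 + 3 + 9 = 25.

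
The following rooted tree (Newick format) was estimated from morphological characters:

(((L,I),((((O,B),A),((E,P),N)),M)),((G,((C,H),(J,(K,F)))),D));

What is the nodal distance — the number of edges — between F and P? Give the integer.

12

The MRCA of F and P is the root of the tree.
From F up to that node: 6 branches. From P up to the same node: 6 branches. Total: 6 + 6 = 12.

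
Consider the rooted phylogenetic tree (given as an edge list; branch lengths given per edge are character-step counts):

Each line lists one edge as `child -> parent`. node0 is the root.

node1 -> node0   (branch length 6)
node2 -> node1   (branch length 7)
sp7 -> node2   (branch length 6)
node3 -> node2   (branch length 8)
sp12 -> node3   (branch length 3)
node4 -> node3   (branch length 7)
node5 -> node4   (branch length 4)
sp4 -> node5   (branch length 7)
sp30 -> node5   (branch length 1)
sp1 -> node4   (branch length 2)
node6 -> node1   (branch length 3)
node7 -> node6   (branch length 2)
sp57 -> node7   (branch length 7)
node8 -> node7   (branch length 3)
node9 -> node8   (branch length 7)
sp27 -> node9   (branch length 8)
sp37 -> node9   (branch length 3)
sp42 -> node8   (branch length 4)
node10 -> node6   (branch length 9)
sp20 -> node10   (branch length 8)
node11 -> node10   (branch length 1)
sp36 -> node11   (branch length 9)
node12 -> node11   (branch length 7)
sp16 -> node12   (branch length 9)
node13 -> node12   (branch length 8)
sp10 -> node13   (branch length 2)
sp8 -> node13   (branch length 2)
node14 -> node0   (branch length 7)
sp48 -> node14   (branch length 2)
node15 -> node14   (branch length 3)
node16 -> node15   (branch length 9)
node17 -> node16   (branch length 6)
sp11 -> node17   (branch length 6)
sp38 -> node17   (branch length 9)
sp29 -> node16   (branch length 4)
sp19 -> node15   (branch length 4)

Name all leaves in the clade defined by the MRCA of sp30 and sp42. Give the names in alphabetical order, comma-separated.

sp1, sp10, sp12, sp16, sp20, sp27, sp30, sp36, sp37, sp4, sp42, sp57, sp7, sp8

Tracing sp30: it sits inside (sp4,sp30).
Tracing sp42: it sits inside ((sp27,sp37),sp42).
The smallest clade enclosing both is ((sp7,(sp12,((sp4,sp30),sp1))),((sp57,((sp27,sp37),sp42)),(sp20,(sp36,(sp16,(sp10,sp8)))))); the answer is its 14 terminal taxa in alphabetical order.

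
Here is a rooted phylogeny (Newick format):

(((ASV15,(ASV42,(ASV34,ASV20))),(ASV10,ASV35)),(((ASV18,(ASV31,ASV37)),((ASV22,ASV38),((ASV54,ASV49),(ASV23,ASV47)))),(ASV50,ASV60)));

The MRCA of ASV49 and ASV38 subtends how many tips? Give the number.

The MRCA of ASV49 and ASV38 is the node subtending ((ASV22,ASV38),((ASV54,ASV49),(ASV23,ASV47))).
That clade contains 6 terminal taxa: ASV22, ASV23, ASV38, ASV47, ASV49, ASV54.

6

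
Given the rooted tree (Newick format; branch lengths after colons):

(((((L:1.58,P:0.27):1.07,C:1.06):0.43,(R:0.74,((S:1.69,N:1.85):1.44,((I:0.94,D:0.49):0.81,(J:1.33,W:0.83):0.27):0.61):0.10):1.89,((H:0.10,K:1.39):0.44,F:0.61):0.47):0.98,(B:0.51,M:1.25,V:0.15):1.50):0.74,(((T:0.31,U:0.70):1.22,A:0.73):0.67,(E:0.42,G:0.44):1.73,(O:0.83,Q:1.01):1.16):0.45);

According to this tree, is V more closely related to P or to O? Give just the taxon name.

P

The MRCA of V and P subtends ((((L,P),C),(R,((S,N),((I,D),(J,W)))),((H,K),F)),(B,M,V)) (16 taxa).
The MRCA of V and O is the root, subtending the entire tree (23 taxa).
The first is nested inside the second, so V shares a more recent common ancestor with P.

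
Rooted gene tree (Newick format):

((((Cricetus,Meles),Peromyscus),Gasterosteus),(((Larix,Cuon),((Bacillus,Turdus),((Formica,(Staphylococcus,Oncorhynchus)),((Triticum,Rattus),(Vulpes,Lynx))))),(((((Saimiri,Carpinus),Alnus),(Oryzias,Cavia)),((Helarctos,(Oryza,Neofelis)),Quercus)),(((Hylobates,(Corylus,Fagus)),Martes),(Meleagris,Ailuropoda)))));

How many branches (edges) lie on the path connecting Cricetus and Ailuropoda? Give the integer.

9

The MRCA of Cricetus and Ailuropoda is the root of the tree.
From Cricetus up to that node: 4 branches. From Ailuropoda up to the same node: 5 branches. Total: 4 + 5 = 9.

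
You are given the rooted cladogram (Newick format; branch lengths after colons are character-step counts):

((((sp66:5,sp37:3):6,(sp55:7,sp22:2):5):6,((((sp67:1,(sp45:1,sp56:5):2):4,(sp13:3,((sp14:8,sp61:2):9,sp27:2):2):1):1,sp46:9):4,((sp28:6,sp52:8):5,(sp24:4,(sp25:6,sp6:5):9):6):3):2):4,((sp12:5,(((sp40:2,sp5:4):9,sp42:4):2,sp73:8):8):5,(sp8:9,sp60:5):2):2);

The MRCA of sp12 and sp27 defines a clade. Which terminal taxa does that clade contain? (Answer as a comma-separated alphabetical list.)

Tracing sp12: it sits inside (sp12,(((sp40,sp5),sp42),sp73)).
Tracing sp27: it sits inside ((sp14,sp61),sp27).
The smallest clade enclosing both is the whole tree (their MRCA is the root), so the answer is all 24 tips in alphabetical order.

sp12, sp13, sp14, sp22, sp24, sp25, sp27, sp28, sp37, sp40, sp42, sp45, sp46, sp5, sp52, sp55, sp56, sp6, sp60, sp61, sp66, sp67, sp73, sp8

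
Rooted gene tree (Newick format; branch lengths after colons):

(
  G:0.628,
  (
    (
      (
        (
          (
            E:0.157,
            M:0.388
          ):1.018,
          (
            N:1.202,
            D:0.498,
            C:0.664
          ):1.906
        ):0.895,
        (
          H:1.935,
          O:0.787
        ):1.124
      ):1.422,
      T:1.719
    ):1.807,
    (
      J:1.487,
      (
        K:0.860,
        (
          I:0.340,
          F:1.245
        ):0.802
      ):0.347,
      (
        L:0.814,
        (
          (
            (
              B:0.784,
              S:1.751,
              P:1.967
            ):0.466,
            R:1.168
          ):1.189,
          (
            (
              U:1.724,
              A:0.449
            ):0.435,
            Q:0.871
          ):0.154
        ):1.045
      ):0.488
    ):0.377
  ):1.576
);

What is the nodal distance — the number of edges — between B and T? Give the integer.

8

The MRCA of B and T is the node subtending (((((E,M),(N,D,C)),(H,O)),T),(J,(K,(I,F)),(L,(((B,S,P),R),((U,A),Q))))).
From B up to that node: 6 branches. From T up to the same node: 2 branches. Total: 6 + 2 = 8.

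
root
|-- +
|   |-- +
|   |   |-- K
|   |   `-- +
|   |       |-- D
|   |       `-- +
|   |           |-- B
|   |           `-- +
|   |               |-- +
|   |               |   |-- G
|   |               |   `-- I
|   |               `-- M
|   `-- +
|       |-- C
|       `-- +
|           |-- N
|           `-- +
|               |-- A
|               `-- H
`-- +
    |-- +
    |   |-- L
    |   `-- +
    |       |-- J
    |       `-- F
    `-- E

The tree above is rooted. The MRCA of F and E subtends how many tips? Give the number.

The MRCA of F and E is the node subtending ((L,(J,F)),E).
That clade contains 4 terminal taxa: E, F, J, L.

4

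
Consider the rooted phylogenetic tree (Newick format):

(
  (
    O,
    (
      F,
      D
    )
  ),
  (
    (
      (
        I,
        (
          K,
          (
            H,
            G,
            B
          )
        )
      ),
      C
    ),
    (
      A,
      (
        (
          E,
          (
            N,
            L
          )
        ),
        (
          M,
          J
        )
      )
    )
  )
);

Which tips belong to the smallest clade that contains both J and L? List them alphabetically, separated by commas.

Tracing J: it sits inside (M,J).
Tracing L: it sits inside (N,L).
The smallest clade enclosing both is ((E,(N,L)),(M,J)); the answer is its 5 terminal taxa in alphabetical order.

E, J, L, M, N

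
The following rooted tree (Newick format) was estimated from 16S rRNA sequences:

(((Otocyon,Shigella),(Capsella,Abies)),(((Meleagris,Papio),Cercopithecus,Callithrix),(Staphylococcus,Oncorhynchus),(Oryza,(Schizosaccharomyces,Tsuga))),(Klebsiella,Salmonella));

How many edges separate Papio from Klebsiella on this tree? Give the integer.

The MRCA of Papio and Klebsiella is the root of the tree.
From Papio up to that node: 4 branches. From Klebsiella up to the same node: 2 branches. Total: 4 + 2 = 6.

6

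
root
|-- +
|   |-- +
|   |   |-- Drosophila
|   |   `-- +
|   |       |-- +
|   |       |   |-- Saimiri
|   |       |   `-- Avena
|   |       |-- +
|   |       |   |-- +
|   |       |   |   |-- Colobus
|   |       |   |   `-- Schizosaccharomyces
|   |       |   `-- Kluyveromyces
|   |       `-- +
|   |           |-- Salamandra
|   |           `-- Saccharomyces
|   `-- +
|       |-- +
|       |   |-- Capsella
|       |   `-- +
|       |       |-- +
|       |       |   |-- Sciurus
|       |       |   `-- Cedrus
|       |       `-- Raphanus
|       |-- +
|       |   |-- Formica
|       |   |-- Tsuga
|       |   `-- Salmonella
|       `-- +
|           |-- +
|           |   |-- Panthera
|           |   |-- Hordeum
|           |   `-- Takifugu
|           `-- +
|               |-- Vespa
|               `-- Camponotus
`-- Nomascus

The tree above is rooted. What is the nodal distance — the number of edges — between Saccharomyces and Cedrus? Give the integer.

9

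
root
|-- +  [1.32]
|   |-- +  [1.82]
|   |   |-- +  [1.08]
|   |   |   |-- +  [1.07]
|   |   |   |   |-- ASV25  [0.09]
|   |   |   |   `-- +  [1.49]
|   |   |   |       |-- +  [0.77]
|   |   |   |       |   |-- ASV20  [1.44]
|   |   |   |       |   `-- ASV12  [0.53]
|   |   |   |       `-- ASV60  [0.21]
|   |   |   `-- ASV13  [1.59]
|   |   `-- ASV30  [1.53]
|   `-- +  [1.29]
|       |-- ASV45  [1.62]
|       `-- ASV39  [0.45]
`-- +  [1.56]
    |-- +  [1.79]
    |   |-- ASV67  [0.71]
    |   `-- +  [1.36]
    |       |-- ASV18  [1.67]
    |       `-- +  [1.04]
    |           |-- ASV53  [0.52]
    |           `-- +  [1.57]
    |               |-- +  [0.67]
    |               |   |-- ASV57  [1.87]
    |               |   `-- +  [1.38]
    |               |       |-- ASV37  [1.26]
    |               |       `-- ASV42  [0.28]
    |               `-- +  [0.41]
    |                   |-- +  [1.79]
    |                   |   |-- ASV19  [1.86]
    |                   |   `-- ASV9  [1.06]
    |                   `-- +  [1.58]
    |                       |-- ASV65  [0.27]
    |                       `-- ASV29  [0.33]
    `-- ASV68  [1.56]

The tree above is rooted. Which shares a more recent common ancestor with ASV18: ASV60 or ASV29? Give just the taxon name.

The MRCA of ASV18 and ASV29 subtends (ASV18,(ASV53,((ASV57,(ASV37,ASV42)),((ASV19,ASV9),(ASV65,ASV29))))) (9 taxa).
The MRCA of ASV18 and ASV60 is the root, subtending the entire tree (19 taxa).
The first is nested inside the second, so ASV18 shares a more recent common ancestor with ASV29.

ASV29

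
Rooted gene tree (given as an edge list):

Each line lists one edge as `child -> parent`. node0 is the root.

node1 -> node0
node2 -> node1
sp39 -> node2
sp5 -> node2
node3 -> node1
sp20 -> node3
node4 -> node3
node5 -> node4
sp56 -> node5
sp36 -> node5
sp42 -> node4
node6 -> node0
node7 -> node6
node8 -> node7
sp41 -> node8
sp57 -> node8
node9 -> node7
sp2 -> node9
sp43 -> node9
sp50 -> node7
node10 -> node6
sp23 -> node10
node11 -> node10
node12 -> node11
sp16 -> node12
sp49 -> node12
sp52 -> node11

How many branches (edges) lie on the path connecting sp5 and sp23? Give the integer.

The MRCA of sp5 and sp23 is the root of the tree.
From sp5 up to that node: 3 branches. From sp23 up to the same node: 3 branches. Total: 3 + 3 = 6.

6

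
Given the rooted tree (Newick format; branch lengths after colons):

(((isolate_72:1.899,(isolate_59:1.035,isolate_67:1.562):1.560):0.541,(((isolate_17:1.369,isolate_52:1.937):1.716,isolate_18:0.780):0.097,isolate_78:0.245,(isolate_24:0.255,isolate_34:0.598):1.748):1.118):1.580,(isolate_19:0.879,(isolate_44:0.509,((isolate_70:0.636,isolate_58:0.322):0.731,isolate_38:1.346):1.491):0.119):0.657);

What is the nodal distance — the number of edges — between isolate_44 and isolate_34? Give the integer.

7

The MRCA of isolate_44 and isolate_34 is the root of the tree.
From isolate_44 up to that node: 3 branches. From isolate_34 up to the same node: 4 branches. Total: 3 + 4 = 7.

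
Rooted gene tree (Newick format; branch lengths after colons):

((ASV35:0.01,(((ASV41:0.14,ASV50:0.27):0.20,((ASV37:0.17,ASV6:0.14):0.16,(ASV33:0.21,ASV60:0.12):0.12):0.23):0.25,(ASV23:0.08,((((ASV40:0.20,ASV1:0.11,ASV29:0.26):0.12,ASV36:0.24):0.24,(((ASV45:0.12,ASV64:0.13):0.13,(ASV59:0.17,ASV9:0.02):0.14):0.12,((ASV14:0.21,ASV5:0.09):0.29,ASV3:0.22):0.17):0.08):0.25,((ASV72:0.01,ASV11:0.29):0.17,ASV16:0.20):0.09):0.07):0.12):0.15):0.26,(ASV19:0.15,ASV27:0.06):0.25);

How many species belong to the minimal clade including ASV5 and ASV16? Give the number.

The MRCA of ASV5 and ASV16 is the node subtending ((((ASV40,ASV1,ASV29),ASV36),(((ASV45,ASV64),(ASV59,ASV9)),((ASV14,ASV5),ASV3))),((ASV72,ASV11),ASV16)).
That clade contains 14 terminal taxa: ASV1, ASV11, ASV14, ASV16, ASV29, ASV3, ASV36, ASV40, ASV45, ASV5, ASV59, ASV64, ASV72, ASV9.

14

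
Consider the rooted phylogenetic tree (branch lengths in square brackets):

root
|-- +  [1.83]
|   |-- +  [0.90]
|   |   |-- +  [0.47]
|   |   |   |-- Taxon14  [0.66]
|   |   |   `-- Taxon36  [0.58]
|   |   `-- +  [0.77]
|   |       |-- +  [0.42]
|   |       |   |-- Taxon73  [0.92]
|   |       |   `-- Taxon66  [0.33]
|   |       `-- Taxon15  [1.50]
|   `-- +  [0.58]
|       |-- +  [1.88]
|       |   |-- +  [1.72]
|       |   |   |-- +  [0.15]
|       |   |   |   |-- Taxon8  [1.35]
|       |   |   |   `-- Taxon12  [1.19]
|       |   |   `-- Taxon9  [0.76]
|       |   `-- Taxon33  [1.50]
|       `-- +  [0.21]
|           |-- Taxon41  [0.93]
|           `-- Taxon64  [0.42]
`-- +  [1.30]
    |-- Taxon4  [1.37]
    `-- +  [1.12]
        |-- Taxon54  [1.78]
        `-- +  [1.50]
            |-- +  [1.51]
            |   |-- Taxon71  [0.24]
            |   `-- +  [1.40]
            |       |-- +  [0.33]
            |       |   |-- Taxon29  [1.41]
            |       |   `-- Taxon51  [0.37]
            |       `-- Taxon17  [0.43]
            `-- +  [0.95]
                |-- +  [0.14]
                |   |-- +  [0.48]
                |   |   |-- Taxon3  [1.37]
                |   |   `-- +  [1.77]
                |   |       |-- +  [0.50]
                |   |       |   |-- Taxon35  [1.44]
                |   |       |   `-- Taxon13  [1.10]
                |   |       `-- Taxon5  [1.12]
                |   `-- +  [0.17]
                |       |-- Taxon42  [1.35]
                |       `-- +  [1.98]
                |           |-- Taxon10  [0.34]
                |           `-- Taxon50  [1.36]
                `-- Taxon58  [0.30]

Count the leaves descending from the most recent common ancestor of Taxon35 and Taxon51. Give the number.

The MRCA of Taxon35 and Taxon51 is the node subtending ((Taxon71,((Taxon29,Taxon51),Taxon17)),(((Taxon3,((Taxon35,Taxon13),Taxon5)),(Taxon42,(Taxon10,Taxon50))),Taxon58)).
That clade contains 12 terminal taxa: Taxon10, Taxon13, Taxon17, Taxon29, Taxon3, Taxon35, Taxon42, Taxon5, Taxon50, Taxon51, Taxon58, Taxon71.

12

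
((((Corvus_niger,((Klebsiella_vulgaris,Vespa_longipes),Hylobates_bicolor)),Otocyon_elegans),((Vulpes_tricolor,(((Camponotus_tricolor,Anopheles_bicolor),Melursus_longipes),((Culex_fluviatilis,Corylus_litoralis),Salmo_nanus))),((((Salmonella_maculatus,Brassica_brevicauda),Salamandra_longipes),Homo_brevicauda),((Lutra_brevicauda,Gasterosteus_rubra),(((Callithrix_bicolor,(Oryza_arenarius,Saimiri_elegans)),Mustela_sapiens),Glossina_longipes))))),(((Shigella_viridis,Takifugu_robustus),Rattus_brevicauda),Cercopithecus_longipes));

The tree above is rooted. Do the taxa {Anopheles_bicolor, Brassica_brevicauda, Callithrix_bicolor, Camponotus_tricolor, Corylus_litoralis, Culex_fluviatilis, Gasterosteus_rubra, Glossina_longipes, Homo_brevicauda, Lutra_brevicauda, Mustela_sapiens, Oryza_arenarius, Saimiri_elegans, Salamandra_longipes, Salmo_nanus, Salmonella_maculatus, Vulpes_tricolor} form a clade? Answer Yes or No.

No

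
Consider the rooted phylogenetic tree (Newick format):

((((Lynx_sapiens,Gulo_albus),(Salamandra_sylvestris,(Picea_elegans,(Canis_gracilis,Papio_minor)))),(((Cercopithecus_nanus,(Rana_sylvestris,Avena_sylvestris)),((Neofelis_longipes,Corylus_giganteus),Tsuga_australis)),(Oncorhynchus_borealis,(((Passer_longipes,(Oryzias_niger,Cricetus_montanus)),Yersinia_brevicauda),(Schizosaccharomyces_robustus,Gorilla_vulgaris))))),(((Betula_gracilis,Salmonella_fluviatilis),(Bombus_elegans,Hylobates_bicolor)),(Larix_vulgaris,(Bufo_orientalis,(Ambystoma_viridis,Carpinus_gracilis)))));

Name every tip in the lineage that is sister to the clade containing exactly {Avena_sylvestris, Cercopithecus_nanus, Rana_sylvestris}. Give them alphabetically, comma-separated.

The clade containing exactly {Avena_sylvestris, Cercopithecus_nanus, Rana_sylvestris} attaches to the tree at the node subtending ((Cercopithecus_nanus,(Rana_sylvestris,Avena_sylvestris)),((Neofelis_longipes,Corylus_giganteus),Tsuga_australis)).
The other lineage descending from that same node — the sister group — is ((Neofelis_longipes,Corylus_giganteus),Tsuga_australis); its 3 tips in alphabetical order are the answer.

Corylus_giganteus, Neofelis_longipes, Tsuga_australis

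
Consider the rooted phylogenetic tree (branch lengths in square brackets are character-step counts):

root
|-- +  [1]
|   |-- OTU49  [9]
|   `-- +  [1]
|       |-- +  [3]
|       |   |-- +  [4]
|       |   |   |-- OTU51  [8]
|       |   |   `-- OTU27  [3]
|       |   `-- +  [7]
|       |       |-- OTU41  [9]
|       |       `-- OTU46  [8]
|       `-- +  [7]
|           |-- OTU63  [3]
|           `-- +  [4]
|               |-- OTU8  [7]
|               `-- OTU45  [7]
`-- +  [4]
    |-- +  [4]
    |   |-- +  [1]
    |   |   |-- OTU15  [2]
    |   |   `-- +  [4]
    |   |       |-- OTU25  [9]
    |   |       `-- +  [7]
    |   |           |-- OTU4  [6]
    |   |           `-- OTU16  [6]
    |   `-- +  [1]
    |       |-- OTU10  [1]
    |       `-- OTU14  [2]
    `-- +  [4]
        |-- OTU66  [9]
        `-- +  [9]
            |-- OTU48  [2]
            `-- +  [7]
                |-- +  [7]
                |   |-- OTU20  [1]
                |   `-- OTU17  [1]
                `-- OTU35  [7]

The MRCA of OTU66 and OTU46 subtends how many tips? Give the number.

The MRCA of OTU66 and OTU46 is the root, so the clade is the entire tree.
That clade contains 19 terminal taxa: OTU10, OTU14, OTU15, OTU16, OTU17, OTU20, OTU25, OTU27, OTU35, OTU4, OTU41, OTU45, OTU46, OTU48, OTU49, OTU51, OTU63, OTU66, OTU8.

19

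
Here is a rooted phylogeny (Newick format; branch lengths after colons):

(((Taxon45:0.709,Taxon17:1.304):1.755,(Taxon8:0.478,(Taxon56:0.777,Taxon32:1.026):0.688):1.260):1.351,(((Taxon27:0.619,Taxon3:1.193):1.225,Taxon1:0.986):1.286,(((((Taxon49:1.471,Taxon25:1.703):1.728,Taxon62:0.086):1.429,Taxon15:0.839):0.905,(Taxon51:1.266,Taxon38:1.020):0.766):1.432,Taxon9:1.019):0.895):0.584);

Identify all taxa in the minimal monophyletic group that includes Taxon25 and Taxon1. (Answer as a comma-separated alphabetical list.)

Tracing Taxon25: it sits inside (Taxon49,Taxon25).
Tracing Taxon1: it sits inside ((Taxon27,Taxon3),Taxon1).
The smallest clade enclosing both is (((Taxon27,Taxon3),Taxon1),(((((Taxon49,Taxon25),Taxon62),Taxon15),(Taxon51,Taxon38)),Taxon9)); the answer is its 10 terminal taxa in alphabetical order.

Taxon1, Taxon15, Taxon25, Taxon27, Taxon3, Taxon38, Taxon49, Taxon51, Taxon62, Taxon9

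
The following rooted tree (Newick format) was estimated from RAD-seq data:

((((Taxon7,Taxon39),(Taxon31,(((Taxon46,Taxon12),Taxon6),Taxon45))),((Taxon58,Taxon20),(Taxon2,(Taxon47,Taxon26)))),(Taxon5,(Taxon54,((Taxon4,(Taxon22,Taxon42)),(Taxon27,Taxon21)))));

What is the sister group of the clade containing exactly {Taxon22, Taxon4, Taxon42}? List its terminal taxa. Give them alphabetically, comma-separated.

Taxon21, Taxon27

The clade containing exactly {Taxon22, Taxon4, Taxon42} attaches to the tree at the node subtending ((Taxon4,(Taxon22,Taxon42)),(Taxon27,Taxon21)).
The other lineage descending from that same node — the sister group — is (Taxon27,Taxon21); its 2 tips in alphabetical order are the answer.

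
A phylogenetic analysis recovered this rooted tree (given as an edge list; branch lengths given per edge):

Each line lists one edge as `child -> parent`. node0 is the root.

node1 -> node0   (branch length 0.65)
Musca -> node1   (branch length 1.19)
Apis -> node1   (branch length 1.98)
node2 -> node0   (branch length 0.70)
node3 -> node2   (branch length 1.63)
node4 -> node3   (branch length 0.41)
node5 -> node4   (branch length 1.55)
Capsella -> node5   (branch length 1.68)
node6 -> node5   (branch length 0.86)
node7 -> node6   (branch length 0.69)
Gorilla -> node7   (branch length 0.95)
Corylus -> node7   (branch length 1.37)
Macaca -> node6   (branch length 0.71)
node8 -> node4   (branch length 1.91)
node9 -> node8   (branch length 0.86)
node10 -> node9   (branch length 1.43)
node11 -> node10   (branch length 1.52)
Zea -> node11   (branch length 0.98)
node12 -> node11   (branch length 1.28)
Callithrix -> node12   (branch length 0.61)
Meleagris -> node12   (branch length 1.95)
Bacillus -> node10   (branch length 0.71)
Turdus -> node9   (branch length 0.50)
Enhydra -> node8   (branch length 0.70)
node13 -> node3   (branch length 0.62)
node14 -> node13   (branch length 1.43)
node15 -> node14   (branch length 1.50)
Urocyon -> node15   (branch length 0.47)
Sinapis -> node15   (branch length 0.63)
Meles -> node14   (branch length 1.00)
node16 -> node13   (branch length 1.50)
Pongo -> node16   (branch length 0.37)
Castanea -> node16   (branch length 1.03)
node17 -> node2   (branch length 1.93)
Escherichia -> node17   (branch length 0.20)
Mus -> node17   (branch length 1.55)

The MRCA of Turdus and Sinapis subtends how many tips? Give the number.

The MRCA of Turdus and Sinapis is the node subtending (((Capsella,((Gorilla,Corylus),Macaca)),((((Zea,(Callithrix,Meleagris)),Bacillus),Turdus),Enhydra)),(((Urocyon,Sinapis),Meles),(Pongo,Castanea))).
That clade contains 15 terminal taxa: Bacillus, Callithrix, Capsella, Castanea, Corylus, Enhydra, Gorilla, Macaca, Meleagris, Meles, Pongo, Sinapis, Turdus, Urocyon, Zea.

15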